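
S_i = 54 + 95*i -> [54, 149, 244, 339, 434]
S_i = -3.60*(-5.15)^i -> [-3.6, 18.54, -95.48, 491.73, -2532.39]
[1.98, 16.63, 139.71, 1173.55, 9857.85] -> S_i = 1.98*8.40^i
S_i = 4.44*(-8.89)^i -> [4.44, -39.47, 350.9, -3119.52, 27732.56]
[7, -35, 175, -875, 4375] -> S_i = 7*-5^i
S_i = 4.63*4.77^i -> [4.63, 22.09, 105.35, 502.5, 2396.93]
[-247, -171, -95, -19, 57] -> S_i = -247 + 76*i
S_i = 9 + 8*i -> [9, 17, 25, 33, 41]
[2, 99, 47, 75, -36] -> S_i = Random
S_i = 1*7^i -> [1, 7, 49, 343, 2401]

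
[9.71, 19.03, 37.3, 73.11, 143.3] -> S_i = 9.71*1.96^i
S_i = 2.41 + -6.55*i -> [2.41, -4.14, -10.69, -17.24, -23.79]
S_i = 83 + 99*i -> [83, 182, 281, 380, 479]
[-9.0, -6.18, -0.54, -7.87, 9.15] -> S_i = Random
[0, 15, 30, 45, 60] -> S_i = 0 + 15*i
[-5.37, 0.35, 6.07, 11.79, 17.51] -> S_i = -5.37 + 5.72*i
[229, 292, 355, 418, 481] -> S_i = 229 + 63*i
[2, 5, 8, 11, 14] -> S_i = 2 + 3*i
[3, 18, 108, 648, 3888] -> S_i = 3*6^i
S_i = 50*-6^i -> [50, -300, 1800, -10800, 64800]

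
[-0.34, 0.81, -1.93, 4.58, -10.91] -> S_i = -0.34*(-2.38)^i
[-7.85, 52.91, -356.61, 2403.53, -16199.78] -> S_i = -7.85*(-6.74)^i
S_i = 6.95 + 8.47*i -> [6.95, 15.42, 23.89, 32.36, 40.83]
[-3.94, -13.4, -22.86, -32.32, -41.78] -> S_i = -3.94 + -9.46*i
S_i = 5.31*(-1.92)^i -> [5.31, -10.2, 19.57, -37.58, 72.16]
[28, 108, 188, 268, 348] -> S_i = 28 + 80*i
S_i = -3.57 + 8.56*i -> [-3.57, 4.99, 13.55, 22.11, 30.67]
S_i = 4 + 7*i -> [4, 11, 18, 25, 32]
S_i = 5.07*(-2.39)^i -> [5.07, -12.12, 28.96, -69.22, 165.42]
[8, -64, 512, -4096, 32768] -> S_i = 8*-8^i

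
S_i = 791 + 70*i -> [791, 861, 931, 1001, 1071]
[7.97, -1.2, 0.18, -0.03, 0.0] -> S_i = 7.97*(-0.15)^i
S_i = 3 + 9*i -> [3, 12, 21, 30, 39]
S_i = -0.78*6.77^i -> [-0.78, -5.28, -35.75, -242.03, -1638.51]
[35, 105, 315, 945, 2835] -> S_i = 35*3^i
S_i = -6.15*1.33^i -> [-6.15, -8.18, -10.88, -14.47, -19.24]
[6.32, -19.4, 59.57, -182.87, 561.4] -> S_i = 6.32*(-3.07)^i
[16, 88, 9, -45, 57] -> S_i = Random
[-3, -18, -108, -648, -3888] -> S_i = -3*6^i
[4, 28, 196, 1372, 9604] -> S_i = 4*7^i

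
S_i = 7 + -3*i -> [7, 4, 1, -2, -5]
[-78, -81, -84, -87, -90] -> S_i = -78 + -3*i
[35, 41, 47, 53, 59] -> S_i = 35 + 6*i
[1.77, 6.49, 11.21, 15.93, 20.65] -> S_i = 1.77 + 4.72*i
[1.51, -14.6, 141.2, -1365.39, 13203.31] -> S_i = 1.51*(-9.67)^i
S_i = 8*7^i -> [8, 56, 392, 2744, 19208]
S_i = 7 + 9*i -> [7, 16, 25, 34, 43]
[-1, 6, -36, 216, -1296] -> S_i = -1*-6^i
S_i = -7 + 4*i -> [-7, -3, 1, 5, 9]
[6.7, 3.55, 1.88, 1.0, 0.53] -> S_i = 6.70*0.53^i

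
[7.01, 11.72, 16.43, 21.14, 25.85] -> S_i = 7.01 + 4.71*i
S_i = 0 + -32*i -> [0, -32, -64, -96, -128]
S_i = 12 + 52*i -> [12, 64, 116, 168, 220]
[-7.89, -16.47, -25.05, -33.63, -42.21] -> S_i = -7.89 + -8.58*i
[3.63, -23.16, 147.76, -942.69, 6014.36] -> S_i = 3.63*(-6.38)^i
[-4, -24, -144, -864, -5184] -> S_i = -4*6^i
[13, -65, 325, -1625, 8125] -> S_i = 13*-5^i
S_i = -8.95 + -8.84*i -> [-8.95, -17.79, -26.63, -35.47, -44.31]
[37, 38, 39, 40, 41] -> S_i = 37 + 1*i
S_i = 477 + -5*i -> [477, 472, 467, 462, 457]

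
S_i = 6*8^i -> [6, 48, 384, 3072, 24576]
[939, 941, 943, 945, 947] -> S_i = 939 + 2*i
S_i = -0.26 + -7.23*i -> [-0.26, -7.49, -14.72, -21.95, -29.18]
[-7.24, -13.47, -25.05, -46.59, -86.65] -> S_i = -7.24*1.86^i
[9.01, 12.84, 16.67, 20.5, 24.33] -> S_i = 9.01 + 3.83*i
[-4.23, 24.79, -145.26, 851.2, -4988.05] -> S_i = -4.23*(-5.86)^i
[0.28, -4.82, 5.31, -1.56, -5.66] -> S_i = Random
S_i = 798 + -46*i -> [798, 752, 706, 660, 614]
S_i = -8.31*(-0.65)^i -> [-8.31, 5.4, -3.51, 2.28, -1.48]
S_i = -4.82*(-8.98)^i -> [-4.82, 43.28, -388.69, 3490.41, -31343.85]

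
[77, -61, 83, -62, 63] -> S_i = Random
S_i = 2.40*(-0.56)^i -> [2.4, -1.34, 0.75, -0.42, 0.24]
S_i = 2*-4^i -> [2, -8, 32, -128, 512]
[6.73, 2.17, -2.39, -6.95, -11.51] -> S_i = 6.73 + -4.56*i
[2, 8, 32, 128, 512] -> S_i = 2*4^i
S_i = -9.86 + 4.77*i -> [-9.86, -5.09, -0.32, 4.45, 9.22]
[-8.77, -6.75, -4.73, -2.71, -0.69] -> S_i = -8.77 + 2.02*i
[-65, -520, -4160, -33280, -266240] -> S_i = -65*8^i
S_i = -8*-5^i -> [-8, 40, -200, 1000, -5000]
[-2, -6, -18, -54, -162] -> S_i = -2*3^i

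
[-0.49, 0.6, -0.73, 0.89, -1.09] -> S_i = -0.49*(-1.22)^i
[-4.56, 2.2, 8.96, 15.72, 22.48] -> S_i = -4.56 + 6.76*i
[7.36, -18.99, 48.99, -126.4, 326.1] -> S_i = 7.36*(-2.58)^i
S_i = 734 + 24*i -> [734, 758, 782, 806, 830]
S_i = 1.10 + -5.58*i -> [1.1, -4.48, -10.06, -15.64, -21.22]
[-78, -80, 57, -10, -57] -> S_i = Random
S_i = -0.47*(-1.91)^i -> [-0.47, 0.9, -1.71, 3.27, -6.26]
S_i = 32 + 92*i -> [32, 124, 216, 308, 400]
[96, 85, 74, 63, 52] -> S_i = 96 + -11*i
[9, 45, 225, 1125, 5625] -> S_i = 9*5^i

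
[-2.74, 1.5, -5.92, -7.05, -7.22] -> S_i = Random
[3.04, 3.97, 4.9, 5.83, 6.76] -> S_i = 3.04 + 0.93*i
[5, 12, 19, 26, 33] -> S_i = 5 + 7*i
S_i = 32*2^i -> [32, 64, 128, 256, 512]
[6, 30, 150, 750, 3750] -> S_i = 6*5^i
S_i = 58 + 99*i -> [58, 157, 256, 355, 454]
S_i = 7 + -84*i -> [7, -77, -161, -245, -329]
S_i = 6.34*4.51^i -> [6.34, 28.59, 128.96, 581.59, 2622.98]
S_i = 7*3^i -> [7, 21, 63, 189, 567]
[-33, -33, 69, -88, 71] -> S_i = Random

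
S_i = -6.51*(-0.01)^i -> [-6.51, 0.07, -0.0, 0.0, -0.0]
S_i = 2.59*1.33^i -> [2.59, 3.44, 4.58, 6.09, 8.1]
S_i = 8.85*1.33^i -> [8.85, 11.77, 15.65, 20.82, 27.69]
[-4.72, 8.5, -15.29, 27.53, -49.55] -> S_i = -4.72*(-1.80)^i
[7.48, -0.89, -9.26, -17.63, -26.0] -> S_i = 7.48 + -8.37*i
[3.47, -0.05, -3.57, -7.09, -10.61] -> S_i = 3.47 + -3.52*i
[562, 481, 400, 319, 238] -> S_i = 562 + -81*i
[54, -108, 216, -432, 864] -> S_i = 54*-2^i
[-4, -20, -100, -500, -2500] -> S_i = -4*5^i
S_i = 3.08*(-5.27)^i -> [3.08, -16.23, 85.54, -450.8, 2375.71]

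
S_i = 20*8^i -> [20, 160, 1280, 10240, 81920]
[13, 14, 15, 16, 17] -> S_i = 13 + 1*i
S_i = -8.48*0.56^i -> [-8.48, -4.75, -2.66, -1.49, -0.83]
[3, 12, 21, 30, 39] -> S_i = 3 + 9*i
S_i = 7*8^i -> [7, 56, 448, 3584, 28672]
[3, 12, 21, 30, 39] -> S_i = 3 + 9*i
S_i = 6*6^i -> [6, 36, 216, 1296, 7776]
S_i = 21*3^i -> [21, 63, 189, 567, 1701]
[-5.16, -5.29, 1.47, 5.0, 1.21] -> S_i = Random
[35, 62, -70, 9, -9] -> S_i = Random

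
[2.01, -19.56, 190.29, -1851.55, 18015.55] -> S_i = 2.01*(-9.73)^i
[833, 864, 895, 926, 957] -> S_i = 833 + 31*i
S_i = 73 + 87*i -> [73, 160, 247, 334, 421]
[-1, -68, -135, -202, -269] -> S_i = -1 + -67*i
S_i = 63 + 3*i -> [63, 66, 69, 72, 75]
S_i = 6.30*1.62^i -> [6.3, 10.21, 16.53, 26.78, 43.39]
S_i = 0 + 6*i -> [0, 6, 12, 18, 24]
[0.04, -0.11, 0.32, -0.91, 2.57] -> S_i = 0.04*(-2.83)^i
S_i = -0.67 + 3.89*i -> [-0.67, 3.22, 7.11, 11.0, 14.89]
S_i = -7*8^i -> [-7, -56, -448, -3584, -28672]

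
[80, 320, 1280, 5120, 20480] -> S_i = 80*4^i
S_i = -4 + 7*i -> [-4, 3, 10, 17, 24]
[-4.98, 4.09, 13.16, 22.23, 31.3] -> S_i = -4.98 + 9.07*i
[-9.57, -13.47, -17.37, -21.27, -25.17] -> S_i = -9.57 + -3.90*i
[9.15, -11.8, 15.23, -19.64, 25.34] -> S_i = 9.15*(-1.29)^i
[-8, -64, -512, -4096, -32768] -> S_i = -8*8^i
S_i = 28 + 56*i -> [28, 84, 140, 196, 252]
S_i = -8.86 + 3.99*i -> [-8.86, -4.87, -0.88, 3.11, 7.1]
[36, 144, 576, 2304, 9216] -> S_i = 36*4^i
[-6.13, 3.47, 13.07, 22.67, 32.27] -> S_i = -6.13 + 9.60*i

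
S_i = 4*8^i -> [4, 32, 256, 2048, 16384]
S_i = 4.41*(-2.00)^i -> [4.41, -8.82, 17.64, -35.28, 70.56]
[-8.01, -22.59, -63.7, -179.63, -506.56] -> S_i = -8.01*2.82^i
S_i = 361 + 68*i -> [361, 429, 497, 565, 633]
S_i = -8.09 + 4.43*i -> [-8.09, -3.66, 0.77, 5.2, 9.63]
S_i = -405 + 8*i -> [-405, -397, -389, -381, -373]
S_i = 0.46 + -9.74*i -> [0.46, -9.28, -19.02, -28.76, -38.5]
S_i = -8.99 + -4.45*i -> [-8.99, -13.44, -17.89, -22.34, -26.79]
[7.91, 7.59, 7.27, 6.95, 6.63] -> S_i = 7.91 + -0.32*i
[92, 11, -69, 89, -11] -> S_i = Random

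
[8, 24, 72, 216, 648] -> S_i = 8*3^i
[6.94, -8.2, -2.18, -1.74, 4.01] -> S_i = Random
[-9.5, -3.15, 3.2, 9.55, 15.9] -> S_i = -9.50 + 6.35*i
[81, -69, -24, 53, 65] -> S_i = Random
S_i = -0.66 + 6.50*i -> [-0.66, 5.84, 12.34, 18.84, 25.34]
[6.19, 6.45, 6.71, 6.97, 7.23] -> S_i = 6.19 + 0.26*i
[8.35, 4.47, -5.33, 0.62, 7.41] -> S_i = Random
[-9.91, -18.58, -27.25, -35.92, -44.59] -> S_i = -9.91 + -8.67*i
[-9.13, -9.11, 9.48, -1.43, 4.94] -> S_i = Random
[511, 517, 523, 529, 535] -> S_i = 511 + 6*i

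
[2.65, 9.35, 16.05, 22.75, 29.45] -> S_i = 2.65 + 6.70*i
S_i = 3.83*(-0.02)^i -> [3.83, -0.08, 0.0, -0.0, 0.0]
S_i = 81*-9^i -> [81, -729, 6561, -59049, 531441]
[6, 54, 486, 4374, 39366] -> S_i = 6*9^i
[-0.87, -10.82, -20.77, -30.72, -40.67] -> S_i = -0.87 + -9.95*i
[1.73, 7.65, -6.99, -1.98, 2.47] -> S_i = Random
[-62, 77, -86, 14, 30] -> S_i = Random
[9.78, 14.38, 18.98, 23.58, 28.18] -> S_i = 9.78 + 4.60*i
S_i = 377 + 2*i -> [377, 379, 381, 383, 385]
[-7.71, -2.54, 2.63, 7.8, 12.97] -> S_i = -7.71 + 5.17*i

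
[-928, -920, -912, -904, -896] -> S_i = -928 + 8*i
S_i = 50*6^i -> [50, 300, 1800, 10800, 64800]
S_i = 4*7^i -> [4, 28, 196, 1372, 9604]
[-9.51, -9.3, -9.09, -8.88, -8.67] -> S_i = -9.51 + 0.21*i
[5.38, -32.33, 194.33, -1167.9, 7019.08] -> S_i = 5.38*(-6.01)^i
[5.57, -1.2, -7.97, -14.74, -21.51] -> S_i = 5.57 + -6.77*i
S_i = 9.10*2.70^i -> [9.1, 24.57, 66.34, 179.12, 483.61]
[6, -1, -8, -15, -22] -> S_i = 6 + -7*i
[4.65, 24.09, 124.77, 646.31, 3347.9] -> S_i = 4.65*5.18^i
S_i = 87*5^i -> [87, 435, 2175, 10875, 54375]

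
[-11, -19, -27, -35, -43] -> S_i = -11 + -8*i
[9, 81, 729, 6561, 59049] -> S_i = 9*9^i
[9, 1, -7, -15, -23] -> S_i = 9 + -8*i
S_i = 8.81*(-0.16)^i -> [8.81, -1.41, 0.23, -0.04, 0.01]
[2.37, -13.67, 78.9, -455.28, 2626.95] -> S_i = 2.37*(-5.77)^i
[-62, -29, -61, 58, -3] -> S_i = Random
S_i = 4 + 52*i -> [4, 56, 108, 160, 212]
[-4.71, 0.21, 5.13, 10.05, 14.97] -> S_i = -4.71 + 4.92*i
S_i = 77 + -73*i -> [77, 4, -69, -142, -215]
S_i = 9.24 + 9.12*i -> [9.24, 18.36, 27.48, 36.6, 45.72]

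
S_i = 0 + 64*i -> [0, 64, 128, 192, 256]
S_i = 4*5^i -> [4, 20, 100, 500, 2500]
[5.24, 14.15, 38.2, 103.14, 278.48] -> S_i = 5.24*2.70^i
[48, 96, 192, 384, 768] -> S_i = 48*2^i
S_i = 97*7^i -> [97, 679, 4753, 33271, 232897]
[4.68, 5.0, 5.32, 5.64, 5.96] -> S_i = 4.68 + 0.32*i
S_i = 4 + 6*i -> [4, 10, 16, 22, 28]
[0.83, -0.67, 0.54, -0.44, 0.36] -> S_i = 0.83*(-0.81)^i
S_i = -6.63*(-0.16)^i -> [-6.63, 1.06, -0.17, 0.03, -0.0]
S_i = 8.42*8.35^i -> [8.42, 70.31, 587.06, 4901.98, 40931.53]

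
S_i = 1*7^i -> [1, 7, 49, 343, 2401]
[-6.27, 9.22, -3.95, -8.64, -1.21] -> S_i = Random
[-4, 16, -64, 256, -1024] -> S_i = -4*-4^i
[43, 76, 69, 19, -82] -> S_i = Random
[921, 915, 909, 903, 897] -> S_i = 921 + -6*i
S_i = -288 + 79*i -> [-288, -209, -130, -51, 28]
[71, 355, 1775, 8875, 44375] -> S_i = 71*5^i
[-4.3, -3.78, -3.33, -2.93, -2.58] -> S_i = -4.30*0.88^i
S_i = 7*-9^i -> [7, -63, 567, -5103, 45927]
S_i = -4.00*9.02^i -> [-4.0, -36.08, -325.44, -2935.48, -26478.06]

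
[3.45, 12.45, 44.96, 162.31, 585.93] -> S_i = 3.45*3.61^i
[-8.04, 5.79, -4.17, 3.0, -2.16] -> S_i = -8.04*(-0.72)^i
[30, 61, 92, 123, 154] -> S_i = 30 + 31*i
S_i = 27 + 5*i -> [27, 32, 37, 42, 47]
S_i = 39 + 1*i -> [39, 40, 41, 42, 43]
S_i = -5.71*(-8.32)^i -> [-5.71, 47.51, -395.26, 3288.56, -27360.84]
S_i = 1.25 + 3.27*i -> [1.25, 4.52, 7.79, 11.06, 14.33]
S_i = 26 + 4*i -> [26, 30, 34, 38, 42]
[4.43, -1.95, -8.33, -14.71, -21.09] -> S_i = 4.43 + -6.38*i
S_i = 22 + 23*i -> [22, 45, 68, 91, 114]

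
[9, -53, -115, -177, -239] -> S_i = 9 + -62*i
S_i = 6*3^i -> [6, 18, 54, 162, 486]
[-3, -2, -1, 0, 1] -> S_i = -3 + 1*i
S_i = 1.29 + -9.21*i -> [1.29, -7.92, -17.13, -26.34, -35.55]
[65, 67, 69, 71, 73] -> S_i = 65 + 2*i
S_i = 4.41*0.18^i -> [4.41, 0.79, 0.14, 0.03, 0.0]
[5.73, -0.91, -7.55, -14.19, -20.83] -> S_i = 5.73 + -6.64*i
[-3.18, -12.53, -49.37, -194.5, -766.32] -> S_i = -3.18*3.94^i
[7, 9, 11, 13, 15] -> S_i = 7 + 2*i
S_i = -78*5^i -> [-78, -390, -1950, -9750, -48750]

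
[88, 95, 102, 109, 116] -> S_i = 88 + 7*i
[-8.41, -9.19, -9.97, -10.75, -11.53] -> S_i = -8.41 + -0.78*i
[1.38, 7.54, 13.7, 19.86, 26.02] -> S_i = 1.38 + 6.16*i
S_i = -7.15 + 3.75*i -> [-7.15, -3.4, 0.35, 4.1, 7.85]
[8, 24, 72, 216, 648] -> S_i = 8*3^i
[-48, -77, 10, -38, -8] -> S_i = Random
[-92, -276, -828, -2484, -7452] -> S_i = -92*3^i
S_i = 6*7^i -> [6, 42, 294, 2058, 14406]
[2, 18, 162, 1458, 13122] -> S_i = 2*9^i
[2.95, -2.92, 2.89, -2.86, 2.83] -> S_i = 2.95*(-0.99)^i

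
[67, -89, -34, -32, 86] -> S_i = Random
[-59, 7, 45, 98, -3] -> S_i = Random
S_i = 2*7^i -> [2, 14, 98, 686, 4802]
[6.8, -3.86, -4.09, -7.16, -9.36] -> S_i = Random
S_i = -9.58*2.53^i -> [-9.58, -24.24, -61.32, -155.14, -392.51]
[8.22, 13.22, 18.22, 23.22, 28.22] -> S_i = 8.22 + 5.00*i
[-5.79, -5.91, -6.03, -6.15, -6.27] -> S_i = -5.79 + -0.12*i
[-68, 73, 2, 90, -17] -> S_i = Random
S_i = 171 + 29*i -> [171, 200, 229, 258, 287]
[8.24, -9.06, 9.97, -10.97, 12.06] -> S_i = 8.24*(-1.10)^i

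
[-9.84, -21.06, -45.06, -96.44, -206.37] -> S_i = -9.84*2.14^i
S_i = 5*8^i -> [5, 40, 320, 2560, 20480]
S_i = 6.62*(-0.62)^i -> [6.62, -4.1, 2.54, -1.58, 0.98]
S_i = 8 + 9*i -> [8, 17, 26, 35, 44]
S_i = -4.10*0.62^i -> [-4.1, -2.54, -1.58, -0.98, -0.61]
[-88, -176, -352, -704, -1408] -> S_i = -88*2^i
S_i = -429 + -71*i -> [-429, -500, -571, -642, -713]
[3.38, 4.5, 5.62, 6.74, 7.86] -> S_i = 3.38 + 1.12*i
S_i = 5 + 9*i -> [5, 14, 23, 32, 41]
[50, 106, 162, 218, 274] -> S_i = 50 + 56*i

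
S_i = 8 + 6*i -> [8, 14, 20, 26, 32]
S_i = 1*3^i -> [1, 3, 9, 27, 81]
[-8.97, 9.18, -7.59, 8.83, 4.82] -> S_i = Random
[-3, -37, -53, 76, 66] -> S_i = Random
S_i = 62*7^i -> [62, 434, 3038, 21266, 148862]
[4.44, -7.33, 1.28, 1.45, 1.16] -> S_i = Random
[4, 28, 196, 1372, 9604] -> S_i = 4*7^i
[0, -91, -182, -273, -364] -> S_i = 0 + -91*i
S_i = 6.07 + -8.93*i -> [6.07, -2.86, -11.79, -20.72, -29.65]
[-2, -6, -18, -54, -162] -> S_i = -2*3^i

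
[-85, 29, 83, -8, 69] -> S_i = Random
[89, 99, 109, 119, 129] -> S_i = 89 + 10*i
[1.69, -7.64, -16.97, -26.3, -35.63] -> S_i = 1.69 + -9.33*i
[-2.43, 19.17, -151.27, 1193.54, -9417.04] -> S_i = -2.43*(-7.89)^i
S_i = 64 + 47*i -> [64, 111, 158, 205, 252]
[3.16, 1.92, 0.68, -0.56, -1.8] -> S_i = 3.16 + -1.24*i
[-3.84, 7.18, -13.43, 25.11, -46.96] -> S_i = -3.84*(-1.87)^i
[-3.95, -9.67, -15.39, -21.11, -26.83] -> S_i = -3.95 + -5.72*i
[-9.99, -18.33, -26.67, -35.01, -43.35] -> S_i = -9.99 + -8.34*i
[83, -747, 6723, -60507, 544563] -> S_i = 83*-9^i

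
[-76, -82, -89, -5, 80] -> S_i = Random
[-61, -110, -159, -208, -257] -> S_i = -61 + -49*i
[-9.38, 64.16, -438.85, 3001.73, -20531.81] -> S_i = -9.38*(-6.84)^i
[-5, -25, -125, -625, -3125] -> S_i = -5*5^i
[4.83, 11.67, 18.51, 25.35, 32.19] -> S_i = 4.83 + 6.84*i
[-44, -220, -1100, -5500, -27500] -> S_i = -44*5^i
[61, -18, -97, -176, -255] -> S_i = 61 + -79*i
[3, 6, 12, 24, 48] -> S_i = 3*2^i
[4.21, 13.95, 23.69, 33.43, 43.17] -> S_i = 4.21 + 9.74*i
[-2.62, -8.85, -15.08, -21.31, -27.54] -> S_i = -2.62 + -6.23*i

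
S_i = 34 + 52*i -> [34, 86, 138, 190, 242]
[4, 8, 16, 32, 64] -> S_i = 4*2^i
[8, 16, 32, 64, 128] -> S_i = 8*2^i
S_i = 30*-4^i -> [30, -120, 480, -1920, 7680]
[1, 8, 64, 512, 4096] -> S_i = 1*8^i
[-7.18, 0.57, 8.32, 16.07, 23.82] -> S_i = -7.18 + 7.75*i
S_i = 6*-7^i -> [6, -42, 294, -2058, 14406]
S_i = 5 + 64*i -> [5, 69, 133, 197, 261]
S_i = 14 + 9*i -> [14, 23, 32, 41, 50]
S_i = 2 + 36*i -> [2, 38, 74, 110, 146]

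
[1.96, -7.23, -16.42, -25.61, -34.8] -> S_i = 1.96 + -9.19*i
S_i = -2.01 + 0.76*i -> [-2.01, -1.25, -0.49, 0.27, 1.03]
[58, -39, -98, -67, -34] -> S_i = Random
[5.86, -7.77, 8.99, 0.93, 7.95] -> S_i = Random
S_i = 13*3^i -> [13, 39, 117, 351, 1053]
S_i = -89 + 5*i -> [-89, -84, -79, -74, -69]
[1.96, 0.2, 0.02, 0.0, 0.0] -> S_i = 1.96*0.10^i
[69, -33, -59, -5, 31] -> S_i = Random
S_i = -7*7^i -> [-7, -49, -343, -2401, -16807]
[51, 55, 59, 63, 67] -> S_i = 51 + 4*i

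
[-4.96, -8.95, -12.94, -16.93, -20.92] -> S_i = -4.96 + -3.99*i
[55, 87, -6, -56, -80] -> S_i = Random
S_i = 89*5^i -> [89, 445, 2225, 11125, 55625]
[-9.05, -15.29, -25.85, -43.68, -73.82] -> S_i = -9.05*1.69^i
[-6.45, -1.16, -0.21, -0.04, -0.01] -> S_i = -6.45*0.18^i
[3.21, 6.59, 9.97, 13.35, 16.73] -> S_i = 3.21 + 3.38*i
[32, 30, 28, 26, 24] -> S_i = 32 + -2*i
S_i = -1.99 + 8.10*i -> [-1.99, 6.11, 14.21, 22.31, 30.41]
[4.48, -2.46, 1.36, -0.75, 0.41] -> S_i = 4.48*(-0.55)^i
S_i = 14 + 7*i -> [14, 21, 28, 35, 42]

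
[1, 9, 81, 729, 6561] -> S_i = 1*9^i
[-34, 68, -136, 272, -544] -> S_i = -34*-2^i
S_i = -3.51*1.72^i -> [-3.51, -6.04, -10.38, -17.86, -30.72]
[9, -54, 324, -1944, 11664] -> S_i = 9*-6^i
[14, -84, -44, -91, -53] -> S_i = Random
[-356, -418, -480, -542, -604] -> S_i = -356 + -62*i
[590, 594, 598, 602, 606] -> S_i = 590 + 4*i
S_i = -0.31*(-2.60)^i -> [-0.31, 0.81, -2.1, 5.45, -14.17]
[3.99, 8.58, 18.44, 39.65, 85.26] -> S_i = 3.99*2.15^i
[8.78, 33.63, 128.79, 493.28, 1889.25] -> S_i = 8.78*3.83^i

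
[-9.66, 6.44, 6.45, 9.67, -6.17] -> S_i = Random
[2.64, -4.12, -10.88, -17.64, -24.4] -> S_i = 2.64 + -6.76*i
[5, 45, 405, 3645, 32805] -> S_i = 5*9^i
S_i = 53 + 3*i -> [53, 56, 59, 62, 65]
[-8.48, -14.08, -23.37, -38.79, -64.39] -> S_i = -8.48*1.66^i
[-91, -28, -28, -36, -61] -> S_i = Random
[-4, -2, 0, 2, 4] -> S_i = -4 + 2*i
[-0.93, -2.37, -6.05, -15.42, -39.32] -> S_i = -0.93*2.55^i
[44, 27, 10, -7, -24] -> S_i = 44 + -17*i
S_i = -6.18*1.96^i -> [-6.18, -12.11, -23.74, -46.53, -91.2]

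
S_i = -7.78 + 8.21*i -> [-7.78, 0.43, 8.64, 16.85, 25.06]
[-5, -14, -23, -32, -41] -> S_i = -5 + -9*i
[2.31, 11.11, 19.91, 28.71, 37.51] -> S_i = 2.31 + 8.80*i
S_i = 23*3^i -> [23, 69, 207, 621, 1863]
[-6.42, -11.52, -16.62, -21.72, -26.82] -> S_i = -6.42 + -5.10*i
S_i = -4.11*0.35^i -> [-4.11, -1.44, -0.5, -0.18, -0.06]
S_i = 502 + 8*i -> [502, 510, 518, 526, 534]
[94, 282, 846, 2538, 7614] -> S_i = 94*3^i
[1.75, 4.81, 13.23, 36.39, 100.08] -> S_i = 1.75*2.75^i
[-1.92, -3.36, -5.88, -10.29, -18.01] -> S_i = -1.92*1.75^i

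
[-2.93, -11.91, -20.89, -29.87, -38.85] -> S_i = -2.93 + -8.98*i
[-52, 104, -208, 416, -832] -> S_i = -52*-2^i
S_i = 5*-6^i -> [5, -30, 180, -1080, 6480]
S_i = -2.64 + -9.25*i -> [-2.64, -11.89, -21.14, -30.39, -39.64]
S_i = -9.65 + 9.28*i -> [-9.65, -0.37, 8.91, 18.19, 27.47]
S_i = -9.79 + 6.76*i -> [-9.79, -3.03, 3.73, 10.49, 17.25]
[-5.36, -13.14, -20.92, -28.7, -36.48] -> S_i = -5.36 + -7.78*i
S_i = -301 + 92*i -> [-301, -209, -117, -25, 67]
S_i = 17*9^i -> [17, 153, 1377, 12393, 111537]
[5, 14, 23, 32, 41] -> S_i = 5 + 9*i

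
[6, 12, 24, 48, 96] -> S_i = 6*2^i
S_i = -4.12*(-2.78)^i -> [-4.12, 11.45, -31.84, 88.52, -246.08]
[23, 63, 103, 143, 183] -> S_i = 23 + 40*i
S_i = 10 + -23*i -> [10, -13, -36, -59, -82]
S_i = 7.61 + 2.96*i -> [7.61, 10.57, 13.53, 16.49, 19.45]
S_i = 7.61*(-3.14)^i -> [7.61, -23.9, 75.03, -235.6, 739.78]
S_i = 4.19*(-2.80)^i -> [4.19, -11.73, 32.85, -91.98, 257.54]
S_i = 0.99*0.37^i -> [0.99, 0.37, 0.14, 0.05, 0.02]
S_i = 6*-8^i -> [6, -48, 384, -3072, 24576]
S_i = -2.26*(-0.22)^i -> [-2.26, 0.5, -0.11, 0.02, -0.01]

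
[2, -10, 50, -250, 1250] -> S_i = 2*-5^i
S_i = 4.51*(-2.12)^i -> [4.51, -9.56, 20.27, -42.97, 91.1]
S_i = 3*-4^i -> [3, -12, 48, -192, 768]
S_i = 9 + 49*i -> [9, 58, 107, 156, 205]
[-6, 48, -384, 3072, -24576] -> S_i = -6*-8^i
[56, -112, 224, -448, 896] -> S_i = 56*-2^i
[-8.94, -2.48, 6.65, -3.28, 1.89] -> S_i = Random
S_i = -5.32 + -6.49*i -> [-5.32, -11.81, -18.3, -24.79, -31.28]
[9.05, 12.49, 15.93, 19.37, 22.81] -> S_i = 9.05 + 3.44*i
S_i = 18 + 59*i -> [18, 77, 136, 195, 254]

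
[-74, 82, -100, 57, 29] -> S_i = Random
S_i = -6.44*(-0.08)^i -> [-6.44, 0.52, -0.04, 0.0, -0.0]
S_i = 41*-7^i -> [41, -287, 2009, -14063, 98441]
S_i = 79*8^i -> [79, 632, 5056, 40448, 323584]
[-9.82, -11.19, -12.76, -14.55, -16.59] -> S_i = -9.82*1.14^i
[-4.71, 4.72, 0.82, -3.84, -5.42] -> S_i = Random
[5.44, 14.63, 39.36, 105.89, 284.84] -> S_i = 5.44*2.69^i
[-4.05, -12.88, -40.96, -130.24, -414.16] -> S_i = -4.05*3.18^i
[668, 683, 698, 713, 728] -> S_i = 668 + 15*i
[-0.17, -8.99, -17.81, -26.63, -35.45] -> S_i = -0.17 + -8.82*i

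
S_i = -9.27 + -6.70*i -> [-9.27, -15.97, -22.67, -29.37, -36.07]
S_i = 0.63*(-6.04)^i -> [0.63, -3.81, 22.98, -138.82, 838.47]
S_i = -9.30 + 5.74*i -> [-9.3, -3.56, 2.18, 7.92, 13.66]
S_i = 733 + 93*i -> [733, 826, 919, 1012, 1105]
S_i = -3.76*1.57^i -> [-3.76, -5.9, -9.27, -14.55, -22.84]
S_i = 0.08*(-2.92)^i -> [0.08, -0.23, 0.68, -1.99, 5.82]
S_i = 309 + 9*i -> [309, 318, 327, 336, 345]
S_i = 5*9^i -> [5, 45, 405, 3645, 32805]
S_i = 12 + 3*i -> [12, 15, 18, 21, 24]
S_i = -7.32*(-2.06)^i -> [-7.32, 15.08, -31.06, 63.99, -131.82]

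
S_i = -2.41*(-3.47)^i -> [-2.41, 8.36, -29.02, 100.69, -349.41]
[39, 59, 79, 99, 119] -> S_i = 39 + 20*i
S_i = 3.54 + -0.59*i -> [3.54, 2.95, 2.36, 1.77, 1.18]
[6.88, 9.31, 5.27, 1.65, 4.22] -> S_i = Random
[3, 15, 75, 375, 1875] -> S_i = 3*5^i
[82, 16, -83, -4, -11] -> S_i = Random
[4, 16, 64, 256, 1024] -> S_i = 4*4^i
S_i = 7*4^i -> [7, 28, 112, 448, 1792]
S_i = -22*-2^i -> [-22, 44, -88, 176, -352]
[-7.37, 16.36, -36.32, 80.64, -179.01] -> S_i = -7.37*(-2.22)^i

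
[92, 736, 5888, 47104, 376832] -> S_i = 92*8^i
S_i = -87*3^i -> [-87, -261, -783, -2349, -7047]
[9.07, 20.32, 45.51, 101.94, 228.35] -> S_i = 9.07*2.24^i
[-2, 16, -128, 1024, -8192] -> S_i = -2*-8^i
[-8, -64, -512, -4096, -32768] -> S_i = -8*8^i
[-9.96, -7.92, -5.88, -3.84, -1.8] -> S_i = -9.96 + 2.04*i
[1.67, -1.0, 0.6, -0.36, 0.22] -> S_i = 1.67*(-0.60)^i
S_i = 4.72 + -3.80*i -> [4.72, 0.92, -2.88, -6.68, -10.48]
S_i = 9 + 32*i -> [9, 41, 73, 105, 137]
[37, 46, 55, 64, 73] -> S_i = 37 + 9*i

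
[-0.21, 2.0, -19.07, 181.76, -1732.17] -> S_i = -0.21*(-9.53)^i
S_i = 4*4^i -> [4, 16, 64, 256, 1024]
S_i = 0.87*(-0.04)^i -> [0.87, -0.03, 0.0, -0.0, 0.0]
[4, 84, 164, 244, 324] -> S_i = 4 + 80*i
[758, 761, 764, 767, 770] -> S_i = 758 + 3*i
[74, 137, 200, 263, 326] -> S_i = 74 + 63*i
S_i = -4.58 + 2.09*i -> [-4.58, -2.49, -0.4, 1.69, 3.78]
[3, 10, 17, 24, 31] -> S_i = 3 + 7*i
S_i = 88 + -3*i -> [88, 85, 82, 79, 76]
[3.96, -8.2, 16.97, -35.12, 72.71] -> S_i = 3.96*(-2.07)^i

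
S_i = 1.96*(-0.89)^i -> [1.96, -1.74, 1.55, -1.38, 1.23]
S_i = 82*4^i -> [82, 328, 1312, 5248, 20992]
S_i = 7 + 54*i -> [7, 61, 115, 169, 223]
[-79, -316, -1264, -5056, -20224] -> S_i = -79*4^i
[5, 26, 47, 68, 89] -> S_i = 5 + 21*i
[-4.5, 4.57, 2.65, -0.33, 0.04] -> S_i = Random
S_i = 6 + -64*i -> [6, -58, -122, -186, -250]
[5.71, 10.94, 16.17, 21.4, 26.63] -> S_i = 5.71 + 5.23*i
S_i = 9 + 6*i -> [9, 15, 21, 27, 33]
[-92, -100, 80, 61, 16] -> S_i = Random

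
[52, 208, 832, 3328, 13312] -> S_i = 52*4^i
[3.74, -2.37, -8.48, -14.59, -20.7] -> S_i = 3.74 + -6.11*i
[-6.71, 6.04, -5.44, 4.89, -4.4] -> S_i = -6.71*(-0.90)^i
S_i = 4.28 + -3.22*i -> [4.28, 1.06, -2.16, -5.38, -8.6]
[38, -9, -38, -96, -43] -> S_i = Random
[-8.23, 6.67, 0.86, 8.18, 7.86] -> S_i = Random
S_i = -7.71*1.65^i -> [-7.71, -12.72, -20.99, -34.63, -57.15]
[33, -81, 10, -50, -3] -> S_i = Random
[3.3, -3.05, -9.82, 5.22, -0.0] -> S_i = Random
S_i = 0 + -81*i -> [0, -81, -162, -243, -324]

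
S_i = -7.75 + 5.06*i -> [-7.75, -2.69, 2.37, 7.43, 12.49]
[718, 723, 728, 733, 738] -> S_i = 718 + 5*i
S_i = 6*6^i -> [6, 36, 216, 1296, 7776]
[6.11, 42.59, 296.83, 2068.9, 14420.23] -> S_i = 6.11*6.97^i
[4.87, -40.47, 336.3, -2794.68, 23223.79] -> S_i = 4.87*(-8.31)^i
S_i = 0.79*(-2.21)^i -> [0.79, -1.75, 3.86, -8.53, 18.85]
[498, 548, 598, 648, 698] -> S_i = 498 + 50*i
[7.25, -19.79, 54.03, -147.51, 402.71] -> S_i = 7.25*(-2.73)^i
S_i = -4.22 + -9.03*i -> [-4.22, -13.25, -22.28, -31.31, -40.34]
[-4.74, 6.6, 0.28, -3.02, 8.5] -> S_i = Random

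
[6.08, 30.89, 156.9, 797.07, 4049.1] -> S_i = 6.08*5.08^i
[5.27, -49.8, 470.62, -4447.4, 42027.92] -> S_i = 5.27*(-9.45)^i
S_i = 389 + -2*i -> [389, 387, 385, 383, 381]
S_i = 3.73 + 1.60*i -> [3.73, 5.33, 6.93, 8.53, 10.13]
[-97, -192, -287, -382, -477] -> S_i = -97 + -95*i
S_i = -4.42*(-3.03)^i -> [-4.42, 13.39, -40.58, 122.96, -372.56]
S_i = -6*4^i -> [-6, -24, -96, -384, -1536]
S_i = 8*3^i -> [8, 24, 72, 216, 648]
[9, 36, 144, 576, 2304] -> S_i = 9*4^i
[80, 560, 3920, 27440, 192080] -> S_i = 80*7^i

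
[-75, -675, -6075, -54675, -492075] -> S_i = -75*9^i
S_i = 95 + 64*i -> [95, 159, 223, 287, 351]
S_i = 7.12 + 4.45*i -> [7.12, 11.57, 16.02, 20.47, 24.92]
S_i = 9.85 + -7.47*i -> [9.85, 2.38, -5.09, -12.56, -20.03]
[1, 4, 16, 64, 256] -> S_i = 1*4^i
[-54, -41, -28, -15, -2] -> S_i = -54 + 13*i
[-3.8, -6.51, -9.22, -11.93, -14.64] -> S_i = -3.80 + -2.71*i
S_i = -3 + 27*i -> [-3, 24, 51, 78, 105]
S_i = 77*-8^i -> [77, -616, 4928, -39424, 315392]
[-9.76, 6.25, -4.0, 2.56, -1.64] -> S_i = -9.76*(-0.64)^i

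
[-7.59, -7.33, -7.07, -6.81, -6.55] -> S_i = -7.59 + 0.26*i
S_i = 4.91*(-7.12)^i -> [4.91, -34.96, 248.91, -1772.24, 12618.32]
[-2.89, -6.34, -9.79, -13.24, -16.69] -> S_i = -2.89 + -3.45*i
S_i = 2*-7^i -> [2, -14, 98, -686, 4802]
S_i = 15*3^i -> [15, 45, 135, 405, 1215]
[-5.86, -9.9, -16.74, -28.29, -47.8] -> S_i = -5.86*1.69^i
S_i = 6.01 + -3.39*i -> [6.01, 2.62, -0.77, -4.16, -7.55]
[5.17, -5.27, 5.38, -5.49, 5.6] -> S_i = 5.17*(-1.02)^i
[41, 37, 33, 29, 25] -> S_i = 41 + -4*i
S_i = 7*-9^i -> [7, -63, 567, -5103, 45927]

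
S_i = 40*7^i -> [40, 280, 1960, 13720, 96040]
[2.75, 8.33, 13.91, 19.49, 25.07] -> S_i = 2.75 + 5.58*i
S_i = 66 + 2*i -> [66, 68, 70, 72, 74]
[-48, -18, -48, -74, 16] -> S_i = Random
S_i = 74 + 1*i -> [74, 75, 76, 77, 78]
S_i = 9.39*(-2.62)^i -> [9.39, -24.6, 64.46, -168.88, 442.46]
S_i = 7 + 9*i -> [7, 16, 25, 34, 43]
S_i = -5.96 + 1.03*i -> [-5.96, -4.93, -3.9, -2.87, -1.84]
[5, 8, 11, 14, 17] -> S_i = 5 + 3*i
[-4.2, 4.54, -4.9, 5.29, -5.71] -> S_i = -4.20*(-1.08)^i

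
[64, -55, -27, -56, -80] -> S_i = Random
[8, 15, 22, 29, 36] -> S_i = 8 + 7*i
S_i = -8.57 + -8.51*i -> [-8.57, -17.08, -25.59, -34.1, -42.61]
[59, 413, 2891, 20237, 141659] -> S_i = 59*7^i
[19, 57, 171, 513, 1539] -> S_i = 19*3^i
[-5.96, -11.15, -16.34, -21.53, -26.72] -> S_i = -5.96 + -5.19*i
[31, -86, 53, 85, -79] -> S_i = Random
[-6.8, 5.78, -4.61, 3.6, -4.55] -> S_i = Random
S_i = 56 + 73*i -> [56, 129, 202, 275, 348]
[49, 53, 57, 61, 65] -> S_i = 49 + 4*i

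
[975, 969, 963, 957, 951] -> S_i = 975 + -6*i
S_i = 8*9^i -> [8, 72, 648, 5832, 52488]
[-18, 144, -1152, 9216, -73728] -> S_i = -18*-8^i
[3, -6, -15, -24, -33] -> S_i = 3 + -9*i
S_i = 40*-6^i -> [40, -240, 1440, -8640, 51840]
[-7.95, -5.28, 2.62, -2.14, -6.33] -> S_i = Random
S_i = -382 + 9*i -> [-382, -373, -364, -355, -346]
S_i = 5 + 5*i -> [5, 10, 15, 20, 25]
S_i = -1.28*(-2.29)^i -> [-1.28, 2.93, -6.71, 15.37, -35.2]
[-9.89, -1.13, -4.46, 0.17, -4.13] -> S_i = Random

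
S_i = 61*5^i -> [61, 305, 1525, 7625, 38125]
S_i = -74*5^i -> [-74, -370, -1850, -9250, -46250]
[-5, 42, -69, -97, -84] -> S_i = Random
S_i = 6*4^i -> [6, 24, 96, 384, 1536]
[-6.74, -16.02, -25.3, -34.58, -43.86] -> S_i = -6.74 + -9.28*i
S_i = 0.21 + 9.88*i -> [0.21, 10.09, 19.97, 29.85, 39.73]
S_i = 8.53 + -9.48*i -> [8.53, -0.95, -10.43, -19.91, -29.39]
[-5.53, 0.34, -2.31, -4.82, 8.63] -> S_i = Random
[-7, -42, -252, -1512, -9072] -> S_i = -7*6^i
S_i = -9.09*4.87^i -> [-9.09, -44.27, -215.59, -1049.91, -5113.05]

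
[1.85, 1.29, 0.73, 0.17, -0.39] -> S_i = 1.85 + -0.56*i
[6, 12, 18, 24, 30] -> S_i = 6 + 6*i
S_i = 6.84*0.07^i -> [6.84, 0.48, 0.03, 0.0, 0.0]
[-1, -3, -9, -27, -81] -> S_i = -1*3^i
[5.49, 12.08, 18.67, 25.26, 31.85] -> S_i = 5.49 + 6.59*i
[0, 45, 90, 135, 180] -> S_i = 0 + 45*i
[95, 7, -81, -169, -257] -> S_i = 95 + -88*i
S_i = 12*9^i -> [12, 108, 972, 8748, 78732]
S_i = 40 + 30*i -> [40, 70, 100, 130, 160]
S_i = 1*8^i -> [1, 8, 64, 512, 4096]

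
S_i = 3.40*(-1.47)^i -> [3.4, -5.0, 7.35, -10.8, 15.88]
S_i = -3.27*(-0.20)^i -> [-3.27, 0.65, -0.13, 0.03, -0.01]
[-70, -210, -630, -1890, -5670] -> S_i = -70*3^i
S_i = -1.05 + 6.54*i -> [-1.05, 5.49, 12.03, 18.57, 25.11]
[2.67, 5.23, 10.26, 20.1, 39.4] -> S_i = 2.67*1.96^i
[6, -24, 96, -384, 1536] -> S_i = 6*-4^i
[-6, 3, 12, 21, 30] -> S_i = -6 + 9*i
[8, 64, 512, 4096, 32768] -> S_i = 8*8^i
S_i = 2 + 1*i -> [2, 3, 4, 5, 6]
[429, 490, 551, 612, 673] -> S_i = 429 + 61*i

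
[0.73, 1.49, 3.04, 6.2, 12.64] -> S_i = 0.73*2.04^i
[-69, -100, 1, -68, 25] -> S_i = Random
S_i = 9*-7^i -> [9, -63, 441, -3087, 21609]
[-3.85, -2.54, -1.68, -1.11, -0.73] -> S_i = -3.85*0.66^i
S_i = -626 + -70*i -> [-626, -696, -766, -836, -906]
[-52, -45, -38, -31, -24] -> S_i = -52 + 7*i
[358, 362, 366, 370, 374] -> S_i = 358 + 4*i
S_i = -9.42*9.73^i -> [-9.42, -91.66, -891.82, -8677.4, -84431.06]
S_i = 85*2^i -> [85, 170, 340, 680, 1360]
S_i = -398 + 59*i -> [-398, -339, -280, -221, -162]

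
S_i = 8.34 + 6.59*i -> [8.34, 14.93, 21.52, 28.11, 34.7]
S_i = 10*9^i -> [10, 90, 810, 7290, 65610]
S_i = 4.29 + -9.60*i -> [4.29, -5.31, -14.91, -24.51, -34.11]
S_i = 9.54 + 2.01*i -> [9.54, 11.55, 13.56, 15.57, 17.58]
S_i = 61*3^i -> [61, 183, 549, 1647, 4941]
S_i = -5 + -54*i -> [-5, -59, -113, -167, -221]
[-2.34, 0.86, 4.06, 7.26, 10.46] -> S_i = -2.34 + 3.20*i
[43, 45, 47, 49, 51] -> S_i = 43 + 2*i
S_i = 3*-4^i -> [3, -12, 48, -192, 768]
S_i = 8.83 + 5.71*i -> [8.83, 14.54, 20.25, 25.96, 31.67]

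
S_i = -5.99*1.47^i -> [-5.99, -8.81, -12.94, -19.03, -27.97]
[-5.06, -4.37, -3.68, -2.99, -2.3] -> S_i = -5.06 + 0.69*i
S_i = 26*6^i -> [26, 156, 936, 5616, 33696]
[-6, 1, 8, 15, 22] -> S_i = -6 + 7*i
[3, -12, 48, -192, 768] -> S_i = 3*-4^i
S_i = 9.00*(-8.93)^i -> [9.0, -80.37, 717.7, -6409.1, 57233.24]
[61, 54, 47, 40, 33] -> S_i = 61 + -7*i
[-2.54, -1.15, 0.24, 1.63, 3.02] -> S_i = -2.54 + 1.39*i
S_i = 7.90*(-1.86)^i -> [7.9, -14.69, 27.33, -50.84, 94.55]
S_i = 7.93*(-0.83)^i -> [7.93, -6.58, 5.46, -4.53, 3.76]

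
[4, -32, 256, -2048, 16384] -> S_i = 4*-8^i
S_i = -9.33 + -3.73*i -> [-9.33, -13.06, -16.79, -20.52, -24.25]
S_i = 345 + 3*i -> [345, 348, 351, 354, 357]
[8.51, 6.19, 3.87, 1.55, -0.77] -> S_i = 8.51 + -2.32*i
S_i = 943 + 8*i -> [943, 951, 959, 967, 975]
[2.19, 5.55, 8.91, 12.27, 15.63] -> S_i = 2.19 + 3.36*i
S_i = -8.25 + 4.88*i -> [-8.25, -3.37, 1.51, 6.39, 11.27]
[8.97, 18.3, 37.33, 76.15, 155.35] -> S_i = 8.97*2.04^i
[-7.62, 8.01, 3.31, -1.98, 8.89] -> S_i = Random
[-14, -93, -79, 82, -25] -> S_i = Random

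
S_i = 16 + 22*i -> [16, 38, 60, 82, 104]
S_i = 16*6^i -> [16, 96, 576, 3456, 20736]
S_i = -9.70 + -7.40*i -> [-9.7, -17.1, -24.5, -31.9, -39.3]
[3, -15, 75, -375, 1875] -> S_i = 3*-5^i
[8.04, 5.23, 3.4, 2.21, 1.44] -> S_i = 8.04*0.65^i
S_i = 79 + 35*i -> [79, 114, 149, 184, 219]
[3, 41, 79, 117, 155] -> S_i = 3 + 38*i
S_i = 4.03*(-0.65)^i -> [4.03, -2.62, 1.7, -1.11, 0.72]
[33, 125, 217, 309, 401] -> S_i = 33 + 92*i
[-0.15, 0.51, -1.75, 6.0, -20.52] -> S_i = -0.15*(-3.42)^i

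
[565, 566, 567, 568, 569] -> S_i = 565 + 1*i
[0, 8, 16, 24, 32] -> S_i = 0 + 8*i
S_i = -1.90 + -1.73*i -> [-1.9, -3.63, -5.36, -7.09, -8.82]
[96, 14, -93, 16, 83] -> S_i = Random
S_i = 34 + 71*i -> [34, 105, 176, 247, 318]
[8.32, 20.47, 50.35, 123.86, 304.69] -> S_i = 8.32*2.46^i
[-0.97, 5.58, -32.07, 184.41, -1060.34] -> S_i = -0.97*(-5.75)^i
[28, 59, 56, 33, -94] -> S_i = Random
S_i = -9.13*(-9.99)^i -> [-9.13, 91.21, -911.17, 9102.64, -90935.35]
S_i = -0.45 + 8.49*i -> [-0.45, 8.04, 16.53, 25.02, 33.51]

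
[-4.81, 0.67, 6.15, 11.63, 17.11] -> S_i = -4.81 + 5.48*i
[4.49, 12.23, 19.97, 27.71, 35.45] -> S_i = 4.49 + 7.74*i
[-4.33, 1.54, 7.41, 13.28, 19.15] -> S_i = -4.33 + 5.87*i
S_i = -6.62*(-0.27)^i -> [-6.62, 1.79, -0.48, 0.13, -0.04]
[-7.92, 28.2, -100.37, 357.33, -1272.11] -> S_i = -7.92*(-3.56)^i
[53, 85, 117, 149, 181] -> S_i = 53 + 32*i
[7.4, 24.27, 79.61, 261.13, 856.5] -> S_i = 7.40*3.28^i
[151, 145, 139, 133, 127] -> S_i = 151 + -6*i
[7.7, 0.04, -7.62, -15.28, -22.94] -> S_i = 7.70 + -7.66*i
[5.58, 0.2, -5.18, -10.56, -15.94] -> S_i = 5.58 + -5.38*i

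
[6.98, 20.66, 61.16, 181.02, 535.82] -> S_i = 6.98*2.96^i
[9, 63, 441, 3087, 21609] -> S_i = 9*7^i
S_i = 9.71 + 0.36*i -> [9.71, 10.07, 10.43, 10.79, 11.15]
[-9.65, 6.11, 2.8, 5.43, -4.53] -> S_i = Random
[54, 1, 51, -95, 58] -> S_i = Random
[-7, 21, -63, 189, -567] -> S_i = -7*-3^i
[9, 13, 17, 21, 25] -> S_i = 9 + 4*i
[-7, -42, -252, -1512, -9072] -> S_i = -7*6^i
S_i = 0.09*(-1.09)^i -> [0.09, -0.1, 0.11, -0.12, 0.13]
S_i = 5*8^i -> [5, 40, 320, 2560, 20480]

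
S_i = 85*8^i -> [85, 680, 5440, 43520, 348160]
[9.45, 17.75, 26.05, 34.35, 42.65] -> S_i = 9.45 + 8.30*i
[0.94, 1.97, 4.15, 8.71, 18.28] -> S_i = 0.94*2.10^i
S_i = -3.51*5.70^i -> [-3.51, -20.01, -114.04, -650.03, -3705.16]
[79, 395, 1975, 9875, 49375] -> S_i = 79*5^i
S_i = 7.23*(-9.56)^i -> [7.23, -69.12, 660.78, -6317.02, 60390.67]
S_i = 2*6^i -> [2, 12, 72, 432, 2592]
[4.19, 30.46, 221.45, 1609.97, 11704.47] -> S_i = 4.19*7.27^i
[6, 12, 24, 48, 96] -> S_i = 6*2^i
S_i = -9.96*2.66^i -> [-9.96, -26.49, -70.47, -187.46, -498.64]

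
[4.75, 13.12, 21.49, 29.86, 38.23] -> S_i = 4.75 + 8.37*i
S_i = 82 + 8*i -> [82, 90, 98, 106, 114]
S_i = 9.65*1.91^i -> [9.65, 18.43, 35.2, 67.24, 128.43]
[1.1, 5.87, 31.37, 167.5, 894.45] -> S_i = 1.10*5.34^i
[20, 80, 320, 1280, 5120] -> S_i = 20*4^i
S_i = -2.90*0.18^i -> [-2.9, -0.52, -0.09, -0.02, -0.0]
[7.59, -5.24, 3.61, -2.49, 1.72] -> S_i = 7.59*(-0.69)^i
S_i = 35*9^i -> [35, 315, 2835, 25515, 229635]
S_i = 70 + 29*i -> [70, 99, 128, 157, 186]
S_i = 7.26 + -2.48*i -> [7.26, 4.78, 2.3, -0.18, -2.66]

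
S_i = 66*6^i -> [66, 396, 2376, 14256, 85536]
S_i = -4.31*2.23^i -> [-4.31, -9.61, -21.43, -47.8, -106.59]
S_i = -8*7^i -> [-8, -56, -392, -2744, -19208]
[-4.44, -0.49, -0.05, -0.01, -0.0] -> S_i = -4.44*0.11^i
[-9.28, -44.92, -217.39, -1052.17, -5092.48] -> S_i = -9.28*4.84^i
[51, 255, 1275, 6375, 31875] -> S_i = 51*5^i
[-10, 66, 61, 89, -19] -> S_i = Random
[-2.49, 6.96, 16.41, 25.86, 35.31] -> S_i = -2.49 + 9.45*i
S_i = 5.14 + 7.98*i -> [5.14, 13.12, 21.1, 29.08, 37.06]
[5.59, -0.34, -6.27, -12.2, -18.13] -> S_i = 5.59 + -5.93*i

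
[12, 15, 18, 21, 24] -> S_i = 12 + 3*i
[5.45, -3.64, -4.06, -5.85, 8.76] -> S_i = Random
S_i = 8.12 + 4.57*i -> [8.12, 12.69, 17.26, 21.83, 26.4]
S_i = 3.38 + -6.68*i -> [3.38, -3.3, -9.98, -16.66, -23.34]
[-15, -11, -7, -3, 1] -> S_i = -15 + 4*i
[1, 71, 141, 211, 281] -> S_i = 1 + 70*i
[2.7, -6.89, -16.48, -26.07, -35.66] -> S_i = 2.70 + -9.59*i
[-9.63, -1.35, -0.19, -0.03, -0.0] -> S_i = -9.63*0.14^i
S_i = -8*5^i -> [-8, -40, -200, -1000, -5000]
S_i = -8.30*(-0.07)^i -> [-8.3, 0.58, -0.04, 0.0, -0.0]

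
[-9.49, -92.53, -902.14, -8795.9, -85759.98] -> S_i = -9.49*9.75^i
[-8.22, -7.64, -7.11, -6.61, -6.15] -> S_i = -8.22*0.93^i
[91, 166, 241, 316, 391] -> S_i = 91 + 75*i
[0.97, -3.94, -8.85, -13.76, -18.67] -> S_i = 0.97 + -4.91*i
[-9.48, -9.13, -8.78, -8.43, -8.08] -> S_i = -9.48 + 0.35*i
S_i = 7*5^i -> [7, 35, 175, 875, 4375]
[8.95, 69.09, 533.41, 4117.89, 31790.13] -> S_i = 8.95*7.72^i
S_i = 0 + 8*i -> [0, 8, 16, 24, 32]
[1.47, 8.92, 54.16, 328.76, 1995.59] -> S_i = 1.47*6.07^i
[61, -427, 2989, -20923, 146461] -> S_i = 61*-7^i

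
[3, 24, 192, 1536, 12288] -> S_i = 3*8^i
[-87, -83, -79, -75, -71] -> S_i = -87 + 4*i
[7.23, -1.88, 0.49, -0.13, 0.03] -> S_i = 7.23*(-0.26)^i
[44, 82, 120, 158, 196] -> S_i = 44 + 38*i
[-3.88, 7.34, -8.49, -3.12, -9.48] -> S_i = Random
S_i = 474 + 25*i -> [474, 499, 524, 549, 574]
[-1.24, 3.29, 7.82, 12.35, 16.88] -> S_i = -1.24 + 4.53*i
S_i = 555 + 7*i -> [555, 562, 569, 576, 583]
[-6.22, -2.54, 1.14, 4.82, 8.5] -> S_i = -6.22 + 3.68*i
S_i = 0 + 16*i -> [0, 16, 32, 48, 64]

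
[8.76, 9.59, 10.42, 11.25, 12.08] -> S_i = 8.76 + 0.83*i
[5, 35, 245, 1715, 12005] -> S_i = 5*7^i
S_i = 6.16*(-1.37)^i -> [6.16, -8.44, 11.56, -15.84, 21.7]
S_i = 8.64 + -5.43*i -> [8.64, 3.21, -2.22, -7.65, -13.08]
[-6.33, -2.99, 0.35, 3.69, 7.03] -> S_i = -6.33 + 3.34*i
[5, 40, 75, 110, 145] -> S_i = 5 + 35*i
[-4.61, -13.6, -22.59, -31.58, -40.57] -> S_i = -4.61 + -8.99*i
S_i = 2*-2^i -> [2, -4, 8, -16, 32]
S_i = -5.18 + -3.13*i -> [-5.18, -8.31, -11.44, -14.57, -17.7]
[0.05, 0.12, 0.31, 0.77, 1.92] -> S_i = 0.05*2.49^i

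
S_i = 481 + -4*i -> [481, 477, 473, 469, 465]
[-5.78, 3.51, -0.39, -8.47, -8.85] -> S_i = Random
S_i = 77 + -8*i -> [77, 69, 61, 53, 45]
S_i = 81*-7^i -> [81, -567, 3969, -27783, 194481]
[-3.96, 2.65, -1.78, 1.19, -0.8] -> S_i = -3.96*(-0.67)^i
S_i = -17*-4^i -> [-17, 68, -272, 1088, -4352]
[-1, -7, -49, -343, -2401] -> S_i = -1*7^i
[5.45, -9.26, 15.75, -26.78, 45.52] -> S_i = 5.45*(-1.70)^i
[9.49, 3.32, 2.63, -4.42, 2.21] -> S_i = Random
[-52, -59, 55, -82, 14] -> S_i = Random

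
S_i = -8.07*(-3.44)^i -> [-8.07, 27.76, -95.5, 328.51, -1130.08]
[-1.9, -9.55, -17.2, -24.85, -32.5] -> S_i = -1.90 + -7.65*i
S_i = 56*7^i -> [56, 392, 2744, 19208, 134456]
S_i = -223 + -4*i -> [-223, -227, -231, -235, -239]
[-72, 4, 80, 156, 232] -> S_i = -72 + 76*i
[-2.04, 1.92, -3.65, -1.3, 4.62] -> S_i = Random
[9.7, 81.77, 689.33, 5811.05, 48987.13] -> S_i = 9.70*8.43^i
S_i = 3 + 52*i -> [3, 55, 107, 159, 211]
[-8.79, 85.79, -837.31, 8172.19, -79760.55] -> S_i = -8.79*(-9.76)^i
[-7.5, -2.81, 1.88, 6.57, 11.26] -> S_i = -7.50 + 4.69*i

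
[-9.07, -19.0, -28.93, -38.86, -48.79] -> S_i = -9.07 + -9.93*i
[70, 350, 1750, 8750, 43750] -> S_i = 70*5^i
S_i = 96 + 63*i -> [96, 159, 222, 285, 348]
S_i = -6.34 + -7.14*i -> [-6.34, -13.48, -20.62, -27.76, -34.9]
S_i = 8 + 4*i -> [8, 12, 16, 20, 24]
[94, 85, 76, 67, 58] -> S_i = 94 + -9*i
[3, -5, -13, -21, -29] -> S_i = 3 + -8*i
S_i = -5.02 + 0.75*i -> [-5.02, -4.27, -3.52, -2.77, -2.02]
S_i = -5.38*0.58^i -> [-5.38, -3.12, -1.81, -1.05, -0.61]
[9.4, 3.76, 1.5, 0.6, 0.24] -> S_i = 9.40*0.40^i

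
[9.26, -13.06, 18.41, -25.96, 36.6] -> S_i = 9.26*(-1.41)^i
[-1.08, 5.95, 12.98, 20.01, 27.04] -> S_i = -1.08 + 7.03*i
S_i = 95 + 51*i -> [95, 146, 197, 248, 299]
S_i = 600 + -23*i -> [600, 577, 554, 531, 508]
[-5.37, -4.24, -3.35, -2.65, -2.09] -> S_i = -5.37*0.79^i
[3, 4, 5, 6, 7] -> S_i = 3 + 1*i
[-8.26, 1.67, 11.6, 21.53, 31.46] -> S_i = -8.26 + 9.93*i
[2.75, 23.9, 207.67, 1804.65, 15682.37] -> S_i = 2.75*8.69^i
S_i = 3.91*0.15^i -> [3.91, 0.59, 0.09, 0.01, 0.0]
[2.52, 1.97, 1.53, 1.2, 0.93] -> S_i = 2.52*0.78^i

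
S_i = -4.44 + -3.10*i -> [-4.44, -7.54, -10.64, -13.74, -16.84]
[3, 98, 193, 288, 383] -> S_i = 3 + 95*i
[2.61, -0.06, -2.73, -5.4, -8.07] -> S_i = 2.61 + -2.67*i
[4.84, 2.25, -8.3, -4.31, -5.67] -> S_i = Random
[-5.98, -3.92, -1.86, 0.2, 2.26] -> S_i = -5.98 + 2.06*i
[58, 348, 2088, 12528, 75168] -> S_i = 58*6^i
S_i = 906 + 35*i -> [906, 941, 976, 1011, 1046]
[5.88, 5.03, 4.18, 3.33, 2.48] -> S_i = 5.88 + -0.85*i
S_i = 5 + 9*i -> [5, 14, 23, 32, 41]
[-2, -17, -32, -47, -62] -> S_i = -2 + -15*i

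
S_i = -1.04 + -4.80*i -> [-1.04, -5.84, -10.64, -15.44, -20.24]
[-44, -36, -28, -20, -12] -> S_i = -44 + 8*i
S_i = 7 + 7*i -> [7, 14, 21, 28, 35]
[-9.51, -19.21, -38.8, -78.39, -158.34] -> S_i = -9.51*2.02^i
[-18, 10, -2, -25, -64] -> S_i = Random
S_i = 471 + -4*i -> [471, 467, 463, 459, 455]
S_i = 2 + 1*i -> [2, 3, 4, 5, 6]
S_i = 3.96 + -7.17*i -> [3.96, -3.21, -10.38, -17.55, -24.72]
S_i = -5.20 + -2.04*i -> [-5.2, -7.24, -9.28, -11.32, -13.36]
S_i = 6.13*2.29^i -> [6.13, 14.04, 32.15, 73.62, 168.58]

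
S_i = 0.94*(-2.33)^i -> [0.94, -2.19, 5.1, -11.89, 27.7]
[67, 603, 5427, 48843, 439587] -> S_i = 67*9^i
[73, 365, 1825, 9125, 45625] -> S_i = 73*5^i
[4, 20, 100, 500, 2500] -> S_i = 4*5^i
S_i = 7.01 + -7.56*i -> [7.01, -0.55, -8.11, -15.67, -23.23]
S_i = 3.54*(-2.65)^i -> [3.54, -9.38, 24.86, -65.88, 174.58]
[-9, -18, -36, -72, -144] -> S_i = -9*2^i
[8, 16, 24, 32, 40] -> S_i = 8 + 8*i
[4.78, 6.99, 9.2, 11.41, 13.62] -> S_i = 4.78 + 2.21*i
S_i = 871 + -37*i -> [871, 834, 797, 760, 723]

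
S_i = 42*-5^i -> [42, -210, 1050, -5250, 26250]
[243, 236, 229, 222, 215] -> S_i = 243 + -7*i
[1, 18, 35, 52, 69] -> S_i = 1 + 17*i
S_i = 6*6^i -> [6, 36, 216, 1296, 7776]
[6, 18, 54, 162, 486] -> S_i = 6*3^i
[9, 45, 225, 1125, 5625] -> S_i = 9*5^i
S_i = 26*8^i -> [26, 208, 1664, 13312, 106496]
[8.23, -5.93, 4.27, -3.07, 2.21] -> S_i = 8.23*(-0.72)^i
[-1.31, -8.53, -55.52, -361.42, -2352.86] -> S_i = -1.31*6.51^i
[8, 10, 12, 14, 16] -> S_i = 8 + 2*i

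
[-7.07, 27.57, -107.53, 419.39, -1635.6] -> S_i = -7.07*(-3.90)^i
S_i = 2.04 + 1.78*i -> [2.04, 3.82, 5.6, 7.38, 9.16]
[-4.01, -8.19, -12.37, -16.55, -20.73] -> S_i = -4.01 + -4.18*i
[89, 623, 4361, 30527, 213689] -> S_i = 89*7^i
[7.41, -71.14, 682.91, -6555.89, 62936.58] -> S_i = 7.41*(-9.60)^i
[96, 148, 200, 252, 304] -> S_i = 96 + 52*i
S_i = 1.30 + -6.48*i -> [1.3, -5.18, -11.66, -18.14, -24.62]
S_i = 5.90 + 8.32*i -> [5.9, 14.22, 22.54, 30.86, 39.18]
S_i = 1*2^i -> [1, 2, 4, 8, 16]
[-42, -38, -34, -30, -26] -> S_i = -42 + 4*i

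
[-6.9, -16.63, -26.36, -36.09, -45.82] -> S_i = -6.90 + -9.73*i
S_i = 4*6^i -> [4, 24, 144, 864, 5184]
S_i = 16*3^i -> [16, 48, 144, 432, 1296]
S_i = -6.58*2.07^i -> [-6.58, -13.62, -28.19, -58.36, -120.81]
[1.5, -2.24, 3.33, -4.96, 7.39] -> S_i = 1.50*(-1.49)^i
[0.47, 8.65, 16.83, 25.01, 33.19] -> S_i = 0.47 + 8.18*i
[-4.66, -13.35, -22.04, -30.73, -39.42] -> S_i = -4.66 + -8.69*i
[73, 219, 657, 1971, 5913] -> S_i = 73*3^i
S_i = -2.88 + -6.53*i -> [-2.88, -9.41, -15.94, -22.47, -29.0]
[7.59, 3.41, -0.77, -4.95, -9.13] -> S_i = 7.59 + -4.18*i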